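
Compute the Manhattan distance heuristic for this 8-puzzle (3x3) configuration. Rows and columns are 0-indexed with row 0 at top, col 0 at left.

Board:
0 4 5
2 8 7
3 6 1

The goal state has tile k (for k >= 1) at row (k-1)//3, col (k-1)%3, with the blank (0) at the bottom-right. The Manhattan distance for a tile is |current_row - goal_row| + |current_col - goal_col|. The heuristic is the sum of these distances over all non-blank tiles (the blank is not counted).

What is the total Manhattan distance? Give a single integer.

Answer: 20

Derivation:
Tile 4: at (0,1), goal (1,0), distance |0-1|+|1-0| = 2
Tile 5: at (0,2), goal (1,1), distance |0-1|+|2-1| = 2
Tile 2: at (1,0), goal (0,1), distance |1-0|+|0-1| = 2
Tile 8: at (1,1), goal (2,1), distance |1-2|+|1-1| = 1
Tile 7: at (1,2), goal (2,0), distance |1-2|+|2-0| = 3
Tile 3: at (2,0), goal (0,2), distance |2-0|+|0-2| = 4
Tile 6: at (2,1), goal (1,2), distance |2-1|+|1-2| = 2
Tile 1: at (2,2), goal (0,0), distance |2-0|+|2-0| = 4
Sum: 2 + 2 + 2 + 1 + 3 + 4 + 2 + 4 = 20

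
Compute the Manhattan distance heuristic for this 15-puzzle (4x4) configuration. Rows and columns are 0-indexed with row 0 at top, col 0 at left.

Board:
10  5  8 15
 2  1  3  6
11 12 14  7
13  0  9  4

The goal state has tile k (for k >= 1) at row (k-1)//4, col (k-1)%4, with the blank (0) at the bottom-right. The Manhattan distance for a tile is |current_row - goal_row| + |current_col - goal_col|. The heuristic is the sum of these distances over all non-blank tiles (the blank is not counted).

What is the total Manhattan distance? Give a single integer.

Answer: 32

Derivation:
Tile 10: (0,0)->(2,1) = 3
Tile 5: (0,1)->(1,0) = 2
Tile 8: (0,2)->(1,3) = 2
Tile 15: (0,3)->(3,2) = 4
Tile 2: (1,0)->(0,1) = 2
Tile 1: (1,1)->(0,0) = 2
Tile 3: (1,2)->(0,2) = 1
Tile 6: (1,3)->(1,1) = 2
Tile 11: (2,0)->(2,2) = 2
Tile 12: (2,1)->(2,3) = 2
Tile 14: (2,2)->(3,1) = 2
Tile 7: (2,3)->(1,2) = 2
Tile 13: (3,0)->(3,0) = 0
Tile 9: (3,2)->(2,0) = 3
Tile 4: (3,3)->(0,3) = 3
Sum: 3 + 2 + 2 + 4 + 2 + 2 + 1 + 2 + 2 + 2 + 2 + 2 + 0 + 3 + 3 = 32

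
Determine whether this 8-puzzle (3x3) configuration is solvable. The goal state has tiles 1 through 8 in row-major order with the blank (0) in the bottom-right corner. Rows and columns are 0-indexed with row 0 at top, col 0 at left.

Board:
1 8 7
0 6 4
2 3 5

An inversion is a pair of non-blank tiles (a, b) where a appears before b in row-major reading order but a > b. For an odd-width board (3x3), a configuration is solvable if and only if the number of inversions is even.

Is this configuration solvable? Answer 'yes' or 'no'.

Answer: no

Derivation:
Inversions (pairs i<j in row-major order where tile[i] > tile[j] > 0): 17
17 is odd, so the puzzle is not solvable.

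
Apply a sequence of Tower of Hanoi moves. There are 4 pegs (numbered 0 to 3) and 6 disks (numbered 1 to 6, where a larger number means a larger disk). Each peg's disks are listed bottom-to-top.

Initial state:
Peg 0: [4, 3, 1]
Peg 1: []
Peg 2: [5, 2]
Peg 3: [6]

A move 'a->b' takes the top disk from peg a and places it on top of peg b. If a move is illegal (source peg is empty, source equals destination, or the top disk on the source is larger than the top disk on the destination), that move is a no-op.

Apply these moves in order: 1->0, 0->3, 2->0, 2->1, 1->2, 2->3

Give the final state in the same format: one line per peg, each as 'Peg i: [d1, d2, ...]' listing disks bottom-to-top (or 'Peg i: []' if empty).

After move 1 (1->0):
Peg 0: [4, 3, 1]
Peg 1: []
Peg 2: [5, 2]
Peg 3: [6]

After move 2 (0->3):
Peg 0: [4, 3]
Peg 1: []
Peg 2: [5, 2]
Peg 3: [6, 1]

After move 3 (2->0):
Peg 0: [4, 3, 2]
Peg 1: []
Peg 2: [5]
Peg 3: [6, 1]

After move 4 (2->1):
Peg 0: [4, 3, 2]
Peg 1: [5]
Peg 2: []
Peg 3: [6, 1]

After move 5 (1->2):
Peg 0: [4, 3, 2]
Peg 1: []
Peg 2: [5]
Peg 3: [6, 1]

After move 6 (2->3):
Peg 0: [4, 3, 2]
Peg 1: []
Peg 2: [5]
Peg 3: [6, 1]

Answer: Peg 0: [4, 3, 2]
Peg 1: []
Peg 2: [5]
Peg 3: [6, 1]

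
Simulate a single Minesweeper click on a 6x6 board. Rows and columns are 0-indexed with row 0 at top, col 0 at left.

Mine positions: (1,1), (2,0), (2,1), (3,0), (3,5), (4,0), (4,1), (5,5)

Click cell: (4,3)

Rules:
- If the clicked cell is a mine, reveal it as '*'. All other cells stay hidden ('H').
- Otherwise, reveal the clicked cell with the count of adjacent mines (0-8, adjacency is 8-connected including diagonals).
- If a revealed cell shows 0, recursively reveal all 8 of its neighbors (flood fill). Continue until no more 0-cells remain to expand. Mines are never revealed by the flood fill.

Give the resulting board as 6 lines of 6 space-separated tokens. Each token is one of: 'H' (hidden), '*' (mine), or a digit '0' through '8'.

H H 1 0 0 0
H H 2 0 0 0
H H 2 0 1 1
H H 2 0 1 H
H H 1 0 2 H
H H 1 0 1 H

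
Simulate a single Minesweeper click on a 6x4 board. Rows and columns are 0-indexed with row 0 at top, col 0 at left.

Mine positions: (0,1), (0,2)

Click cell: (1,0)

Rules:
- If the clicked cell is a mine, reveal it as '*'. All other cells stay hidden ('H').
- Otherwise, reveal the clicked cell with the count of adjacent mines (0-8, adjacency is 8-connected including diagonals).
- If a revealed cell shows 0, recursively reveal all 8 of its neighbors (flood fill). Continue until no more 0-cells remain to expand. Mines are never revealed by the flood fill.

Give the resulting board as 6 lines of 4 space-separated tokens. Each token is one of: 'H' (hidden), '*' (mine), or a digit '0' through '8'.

H H H H
1 H H H
H H H H
H H H H
H H H H
H H H H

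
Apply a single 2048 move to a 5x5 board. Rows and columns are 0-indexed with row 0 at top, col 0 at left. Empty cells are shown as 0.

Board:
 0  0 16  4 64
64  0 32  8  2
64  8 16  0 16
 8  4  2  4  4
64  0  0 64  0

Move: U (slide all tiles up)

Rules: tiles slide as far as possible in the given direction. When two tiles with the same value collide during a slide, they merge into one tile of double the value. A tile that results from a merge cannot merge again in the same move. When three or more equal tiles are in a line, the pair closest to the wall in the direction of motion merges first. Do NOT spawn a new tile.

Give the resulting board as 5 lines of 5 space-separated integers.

Slide up:
col 0: [0, 64, 64, 8, 64] -> [128, 8, 64, 0, 0]
col 1: [0, 0, 8, 4, 0] -> [8, 4, 0, 0, 0]
col 2: [16, 32, 16, 2, 0] -> [16, 32, 16, 2, 0]
col 3: [4, 8, 0, 4, 64] -> [4, 8, 4, 64, 0]
col 4: [64, 2, 16, 4, 0] -> [64, 2, 16, 4, 0]

Answer: 128   8  16   4  64
  8   4  32   8   2
 64   0  16   4  16
  0   0   2  64   4
  0   0   0   0   0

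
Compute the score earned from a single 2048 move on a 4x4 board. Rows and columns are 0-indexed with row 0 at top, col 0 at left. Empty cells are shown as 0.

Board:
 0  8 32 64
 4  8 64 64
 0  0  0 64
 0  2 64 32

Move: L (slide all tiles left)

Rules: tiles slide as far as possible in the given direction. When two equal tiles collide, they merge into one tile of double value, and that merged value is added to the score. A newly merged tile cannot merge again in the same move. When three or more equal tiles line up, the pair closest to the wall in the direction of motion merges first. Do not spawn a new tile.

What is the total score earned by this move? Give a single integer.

Answer: 128

Derivation:
Slide left:
row 0: [0, 8, 32, 64] -> [8, 32, 64, 0]  score +0 (running 0)
row 1: [4, 8, 64, 64] -> [4, 8, 128, 0]  score +128 (running 128)
row 2: [0, 0, 0, 64] -> [64, 0, 0, 0]  score +0 (running 128)
row 3: [0, 2, 64, 32] -> [2, 64, 32, 0]  score +0 (running 128)
Board after move:
  8  32  64   0
  4   8 128   0
 64   0   0   0
  2  64  32   0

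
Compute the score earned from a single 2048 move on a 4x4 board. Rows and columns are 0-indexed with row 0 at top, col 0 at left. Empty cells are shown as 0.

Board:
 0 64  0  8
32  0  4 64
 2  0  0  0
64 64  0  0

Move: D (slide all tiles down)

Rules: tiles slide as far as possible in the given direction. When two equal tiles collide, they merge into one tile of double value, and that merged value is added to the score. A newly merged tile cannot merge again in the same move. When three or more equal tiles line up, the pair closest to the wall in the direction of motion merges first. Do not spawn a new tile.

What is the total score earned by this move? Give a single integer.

Answer: 128

Derivation:
Slide down:
col 0: [0, 32, 2, 64] -> [0, 32, 2, 64]  score +0 (running 0)
col 1: [64, 0, 0, 64] -> [0, 0, 0, 128]  score +128 (running 128)
col 2: [0, 4, 0, 0] -> [0, 0, 0, 4]  score +0 (running 128)
col 3: [8, 64, 0, 0] -> [0, 0, 8, 64]  score +0 (running 128)
Board after move:
  0   0   0   0
 32   0   0   0
  2   0   0   8
 64 128   4  64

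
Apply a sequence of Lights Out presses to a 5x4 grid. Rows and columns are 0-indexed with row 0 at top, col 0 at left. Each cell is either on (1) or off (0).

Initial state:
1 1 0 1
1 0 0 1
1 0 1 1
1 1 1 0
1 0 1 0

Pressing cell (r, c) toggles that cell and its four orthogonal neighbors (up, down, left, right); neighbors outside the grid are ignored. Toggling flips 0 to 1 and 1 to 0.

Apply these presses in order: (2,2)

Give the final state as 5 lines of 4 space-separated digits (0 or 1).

Answer: 1 1 0 1
1 0 1 1
1 1 0 0
1 1 0 0
1 0 1 0

Derivation:
After press 1 at (2,2):
1 1 0 1
1 0 1 1
1 1 0 0
1 1 0 0
1 0 1 0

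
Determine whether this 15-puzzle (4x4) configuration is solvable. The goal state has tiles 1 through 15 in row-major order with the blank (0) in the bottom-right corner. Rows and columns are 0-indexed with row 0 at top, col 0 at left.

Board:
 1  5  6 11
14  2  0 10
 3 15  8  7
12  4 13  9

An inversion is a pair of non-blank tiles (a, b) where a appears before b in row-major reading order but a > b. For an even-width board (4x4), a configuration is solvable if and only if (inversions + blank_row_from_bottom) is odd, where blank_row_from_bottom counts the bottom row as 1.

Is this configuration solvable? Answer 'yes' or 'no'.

Inversions: 39
Blank is in row 1 (0-indexed from top), which is row 3 counting from the bottom (bottom = 1).
39 + 3 = 42, which is even, so the puzzle is not solvable.

Answer: no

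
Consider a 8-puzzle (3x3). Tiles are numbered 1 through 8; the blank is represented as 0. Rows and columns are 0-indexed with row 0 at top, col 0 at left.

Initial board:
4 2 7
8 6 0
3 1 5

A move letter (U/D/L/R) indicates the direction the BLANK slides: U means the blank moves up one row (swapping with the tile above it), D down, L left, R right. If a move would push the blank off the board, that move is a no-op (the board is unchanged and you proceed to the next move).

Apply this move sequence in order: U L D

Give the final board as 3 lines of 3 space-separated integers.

Answer: 4 6 2
8 0 7
3 1 5

Derivation:
After move 1 (U):
4 2 0
8 6 7
3 1 5

After move 2 (L):
4 0 2
8 6 7
3 1 5

After move 3 (D):
4 6 2
8 0 7
3 1 5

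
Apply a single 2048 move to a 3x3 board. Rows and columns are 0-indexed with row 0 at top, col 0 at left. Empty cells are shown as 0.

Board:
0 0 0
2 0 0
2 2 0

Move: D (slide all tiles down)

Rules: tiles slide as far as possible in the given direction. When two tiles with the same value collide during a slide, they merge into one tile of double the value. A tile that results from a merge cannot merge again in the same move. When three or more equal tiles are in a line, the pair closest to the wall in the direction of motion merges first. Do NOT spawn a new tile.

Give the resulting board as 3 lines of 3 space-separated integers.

Answer: 0 0 0
0 0 0
4 2 0

Derivation:
Slide down:
col 0: [0, 2, 2] -> [0, 0, 4]
col 1: [0, 0, 2] -> [0, 0, 2]
col 2: [0, 0, 0] -> [0, 0, 0]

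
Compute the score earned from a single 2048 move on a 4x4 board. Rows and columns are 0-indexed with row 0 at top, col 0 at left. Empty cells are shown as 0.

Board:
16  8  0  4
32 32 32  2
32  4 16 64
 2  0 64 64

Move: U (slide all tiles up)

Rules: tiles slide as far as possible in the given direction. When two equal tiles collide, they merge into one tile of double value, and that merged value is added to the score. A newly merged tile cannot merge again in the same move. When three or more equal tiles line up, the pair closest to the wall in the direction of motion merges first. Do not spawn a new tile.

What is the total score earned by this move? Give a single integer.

Answer: 192

Derivation:
Slide up:
col 0: [16, 32, 32, 2] -> [16, 64, 2, 0]  score +64 (running 64)
col 1: [8, 32, 4, 0] -> [8, 32, 4, 0]  score +0 (running 64)
col 2: [0, 32, 16, 64] -> [32, 16, 64, 0]  score +0 (running 64)
col 3: [4, 2, 64, 64] -> [4, 2, 128, 0]  score +128 (running 192)
Board after move:
 16   8  32   4
 64  32  16   2
  2   4  64 128
  0   0   0   0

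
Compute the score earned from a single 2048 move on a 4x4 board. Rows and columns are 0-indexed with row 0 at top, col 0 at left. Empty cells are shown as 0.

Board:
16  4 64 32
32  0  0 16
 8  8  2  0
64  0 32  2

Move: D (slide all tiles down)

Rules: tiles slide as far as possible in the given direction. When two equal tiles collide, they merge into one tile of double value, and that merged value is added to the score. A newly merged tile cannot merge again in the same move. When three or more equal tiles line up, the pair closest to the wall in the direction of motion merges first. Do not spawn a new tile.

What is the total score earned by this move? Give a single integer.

Answer: 0

Derivation:
Slide down:
col 0: [16, 32, 8, 64] -> [16, 32, 8, 64]  score +0 (running 0)
col 1: [4, 0, 8, 0] -> [0, 0, 4, 8]  score +0 (running 0)
col 2: [64, 0, 2, 32] -> [0, 64, 2, 32]  score +0 (running 0)
col 3: [32, 16, 0, 2] -> [0, 32, 16, 2]  score +0 (running 0)
Board after move:
16  0  0  0
32  0 64 32
 8  4  2 16
64  8 32  2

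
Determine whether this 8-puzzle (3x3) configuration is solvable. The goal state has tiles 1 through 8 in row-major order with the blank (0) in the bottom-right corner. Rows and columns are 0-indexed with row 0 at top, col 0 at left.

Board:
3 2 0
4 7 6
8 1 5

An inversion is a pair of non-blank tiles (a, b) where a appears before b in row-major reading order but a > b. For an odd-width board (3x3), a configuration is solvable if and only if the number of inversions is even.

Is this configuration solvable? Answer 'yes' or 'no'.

Inversions (pairs i<j in row-major order where tile[i] > tile[j] > 0): 11
11 is odd, so the puzzle is not solvable.

Answer: no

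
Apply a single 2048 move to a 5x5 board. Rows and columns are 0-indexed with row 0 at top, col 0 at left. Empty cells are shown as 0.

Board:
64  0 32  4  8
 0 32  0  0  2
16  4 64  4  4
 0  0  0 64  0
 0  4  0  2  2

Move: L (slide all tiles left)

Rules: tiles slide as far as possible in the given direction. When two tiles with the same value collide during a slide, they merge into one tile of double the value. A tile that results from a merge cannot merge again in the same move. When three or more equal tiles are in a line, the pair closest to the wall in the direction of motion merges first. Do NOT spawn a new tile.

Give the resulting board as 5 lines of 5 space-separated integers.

Slide left:
row 0: [64, 0, 32, 4, 8] -> [64, 32, 4, 8, 0]
row 1: [0, 32, 0, 0, 2] -> [32, 2, 0, 0, 0]
row 2: [16, 4, 64, 4, 4] -> [16, 4, 64, 8, 0]
row 3: [0, 0, 0, 64, 0] -> [64, 0, 0, 0, 0]
row 4: [0, 4, 0, 2, 2] -> [4, 4, 0, 0, 0]

Answer: 64 32  4  8  0
32  2  0  0  0
16  4 64  8  0
64  0  0  0  0
 4  4  0  0  0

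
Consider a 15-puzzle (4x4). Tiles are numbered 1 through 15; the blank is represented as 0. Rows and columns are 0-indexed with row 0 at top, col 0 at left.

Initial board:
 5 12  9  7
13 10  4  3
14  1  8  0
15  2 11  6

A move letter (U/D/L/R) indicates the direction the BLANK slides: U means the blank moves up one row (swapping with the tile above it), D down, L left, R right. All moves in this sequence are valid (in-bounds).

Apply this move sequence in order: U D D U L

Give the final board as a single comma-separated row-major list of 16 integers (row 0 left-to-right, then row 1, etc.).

After move 1 (U):
 5 12  9  7
13 10  4  0
14  1  8  3
15  2 11  6

After move 2 (D):
 5 12  9  7
13 10  4  3
14  1  8  0
15  2 11  6

After move 3 (D):
 5 12  9  7
13 10  4  3
14  1  8  6
15  2 11  0

After move 4 (U):
 5 12  9  7
13 10  4  3
14  1  8  0
15  2 11  6

After move 5 (L):
 5 12  9  7
13 10  4  3
14  1  0  8
15  2 11  6

Answer: 5, 12, 9, 7, 13, 10, 4, 3, 14, 1, 0, 8, 15, 2, 11, 6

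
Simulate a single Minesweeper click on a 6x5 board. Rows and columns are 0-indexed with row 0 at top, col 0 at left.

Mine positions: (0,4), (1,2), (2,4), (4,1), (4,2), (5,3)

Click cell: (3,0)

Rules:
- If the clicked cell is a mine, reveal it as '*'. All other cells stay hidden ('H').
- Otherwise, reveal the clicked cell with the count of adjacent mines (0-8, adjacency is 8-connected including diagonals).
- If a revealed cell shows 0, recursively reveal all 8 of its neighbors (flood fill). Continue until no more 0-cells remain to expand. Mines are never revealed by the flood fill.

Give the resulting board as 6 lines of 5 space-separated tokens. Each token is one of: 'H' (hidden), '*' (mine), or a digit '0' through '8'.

H H H H H
H H H H H
H H H H H
1 H H H H
H H H H H
H H H H H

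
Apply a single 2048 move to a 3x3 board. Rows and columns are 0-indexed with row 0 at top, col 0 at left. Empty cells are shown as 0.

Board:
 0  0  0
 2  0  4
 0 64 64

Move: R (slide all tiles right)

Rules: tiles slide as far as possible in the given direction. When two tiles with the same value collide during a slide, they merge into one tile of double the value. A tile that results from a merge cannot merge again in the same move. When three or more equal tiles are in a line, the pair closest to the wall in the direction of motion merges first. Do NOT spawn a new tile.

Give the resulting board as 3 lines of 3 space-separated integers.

Answer:   0   0   0
  0   2   4
  0   0 128

Derivation:
Slide right:
row 0: [0, 0, 0] -> [0, 0, 0]
row 1: [2, 0, 4] -> [0, 2, 4]
row 2: [0, 64, 64] -> [0, 0, 128]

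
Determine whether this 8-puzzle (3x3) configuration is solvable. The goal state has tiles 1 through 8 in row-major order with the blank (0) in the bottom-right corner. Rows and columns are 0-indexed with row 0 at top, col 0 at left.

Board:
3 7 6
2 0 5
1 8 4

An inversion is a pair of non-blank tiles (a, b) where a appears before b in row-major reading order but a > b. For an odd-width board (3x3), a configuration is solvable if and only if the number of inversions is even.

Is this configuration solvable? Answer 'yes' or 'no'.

Inversions (pairs i<j in row-major order where tile[i] > tile[j] > 0): 15
15 is odd, so the puzzle is not solvable.

Answer: no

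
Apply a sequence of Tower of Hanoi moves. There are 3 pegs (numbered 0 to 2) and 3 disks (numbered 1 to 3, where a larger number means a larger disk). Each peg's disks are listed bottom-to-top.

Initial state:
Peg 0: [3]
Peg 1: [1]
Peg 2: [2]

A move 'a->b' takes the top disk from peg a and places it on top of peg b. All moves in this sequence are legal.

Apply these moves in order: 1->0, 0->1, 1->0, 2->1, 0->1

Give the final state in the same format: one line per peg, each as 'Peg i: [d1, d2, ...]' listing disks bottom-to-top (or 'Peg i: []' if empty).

Answer: Peg 0: [3]
Peg 1: [2, 1]
Peg 2: []

Derivation:
After move 1 (1->0):
Peg 0: [3, 1]
Peg 1: []
Peg 2: [2]

After move 2 (0->1):
Peg 0: [3]
Peg 1: [1]
Peg 2: [2]

After move 3 (1->0):
Peg 0: [3, 1]
Peg 1: []
Peg 2: [2]

After move 4 (2->1):
Peg 0: [3, 1]
Peg 1: [2]
Peg 2: []

After move 5 (0->1):
Peg 0: [3]
Peg 1: [2, 1]
Peg 2: []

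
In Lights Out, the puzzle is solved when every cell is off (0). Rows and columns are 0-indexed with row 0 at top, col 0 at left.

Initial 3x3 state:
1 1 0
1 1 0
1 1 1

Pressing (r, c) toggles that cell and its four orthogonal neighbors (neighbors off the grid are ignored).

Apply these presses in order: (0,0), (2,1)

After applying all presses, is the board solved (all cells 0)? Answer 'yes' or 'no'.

Answer: yes

Derivation:
After press 1 at (0,0):
0 0 0
0 1 0
1 1 1

After press 2 at (2,1):
0 0 0
0 0 0
0 0 0

Lights still on: 0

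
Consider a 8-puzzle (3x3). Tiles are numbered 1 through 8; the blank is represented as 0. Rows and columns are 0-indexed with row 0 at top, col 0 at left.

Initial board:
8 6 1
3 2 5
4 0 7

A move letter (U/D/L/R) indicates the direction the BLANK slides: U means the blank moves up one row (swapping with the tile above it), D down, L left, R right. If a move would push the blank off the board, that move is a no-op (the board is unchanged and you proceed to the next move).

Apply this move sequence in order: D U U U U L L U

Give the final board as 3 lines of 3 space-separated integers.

Answer: 0 8 1
3 6 5
4 2 7

Derivation:
After move 1 (D):
8 6 1
3 2 5
4 0 7

After move 2 (U):
8 6 1
3 0 5
4 2 7

After move 3 (U):
8 0 1
3 6 5
4 2 7

After move 4 (U):
8 0 1
3 6 5
4 2 7

After move 5 (U):
8 0 1
3 6 5
4 2 7

After move 6 (L):
0 8 1
3 6 5
4 2 7

After move 7 (L):
0 8 1
3 6 5
4 2 7

After move 8 (U):
0 8 1
3 6 5
4 2 7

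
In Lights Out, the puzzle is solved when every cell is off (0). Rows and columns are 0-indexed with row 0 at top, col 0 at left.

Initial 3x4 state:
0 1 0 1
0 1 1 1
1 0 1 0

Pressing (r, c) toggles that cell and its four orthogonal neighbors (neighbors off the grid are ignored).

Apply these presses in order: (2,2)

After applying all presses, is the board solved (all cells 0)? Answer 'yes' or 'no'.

Answer: no

Derivation:
After press 1 at (2,2):
0 1 0 1
0 1 0 1
1 1 0 1

Lights still on: 7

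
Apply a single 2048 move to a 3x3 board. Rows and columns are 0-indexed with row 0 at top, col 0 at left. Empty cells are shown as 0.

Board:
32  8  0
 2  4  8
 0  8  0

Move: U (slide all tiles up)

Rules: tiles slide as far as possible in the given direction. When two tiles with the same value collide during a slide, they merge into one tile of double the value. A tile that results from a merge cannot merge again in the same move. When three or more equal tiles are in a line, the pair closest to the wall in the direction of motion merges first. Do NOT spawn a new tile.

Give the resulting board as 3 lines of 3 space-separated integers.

Slide up:
col 0: [32, 2, 0] -> [32, 2, 0]
col 1: [8, 4, 8] -> [8, 4, 8]
col 2: [0, 8, 0] -> [8, 0, 0]

Answer: 32  8  8
 2  4  0
 0  8  0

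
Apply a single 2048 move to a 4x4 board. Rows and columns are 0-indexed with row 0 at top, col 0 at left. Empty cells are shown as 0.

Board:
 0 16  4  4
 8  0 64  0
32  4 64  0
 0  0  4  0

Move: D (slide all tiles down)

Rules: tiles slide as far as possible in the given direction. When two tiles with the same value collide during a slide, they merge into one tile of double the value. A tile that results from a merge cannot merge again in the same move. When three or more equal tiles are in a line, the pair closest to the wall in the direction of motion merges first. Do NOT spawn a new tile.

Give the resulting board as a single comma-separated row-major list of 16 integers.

Slide down:
col 0: [0, 8, 32, 0] -> [0, 0, 8, 32]
col 1: [16, 0, 4, 0] -> [0, 0, 16, 4]
col 2: [4, 64, 64, 4] -> [0, 4, 128, 4]
col 3: [4, 0, 0, 0] -> [0, 0, 0, 4]

Answer: 0, 0, 0, 0, 0, 0, 4, 0, 8, 16, 128, 0, 32, 4, 4, 4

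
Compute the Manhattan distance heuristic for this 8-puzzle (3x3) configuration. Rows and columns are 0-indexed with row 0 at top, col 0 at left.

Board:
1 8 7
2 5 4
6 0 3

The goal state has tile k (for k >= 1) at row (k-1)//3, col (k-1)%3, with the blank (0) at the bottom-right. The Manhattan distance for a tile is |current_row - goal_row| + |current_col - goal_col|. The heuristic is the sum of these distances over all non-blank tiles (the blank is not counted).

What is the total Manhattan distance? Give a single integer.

Answer: 15

Derivation:
Tile 1: (0,0)->(0,0) = 0
Tile 8: (0,1)->(2,1) = 2
Tile 7: (0,2)->(2,0) = 4
Tile 2: (1,0)->(0,1) = 2
Tile 5: (1,1)->(1,1) = 0
Tile 4: (1,2)->(1,0) = 2
Tile 6: (2,0)->(1,2) = 3
Tile 3: (2,2)->(0,2) = 2
Sum: 0 + 2 + 4 + 2 + 0 + 2 + 3 + 2 = 15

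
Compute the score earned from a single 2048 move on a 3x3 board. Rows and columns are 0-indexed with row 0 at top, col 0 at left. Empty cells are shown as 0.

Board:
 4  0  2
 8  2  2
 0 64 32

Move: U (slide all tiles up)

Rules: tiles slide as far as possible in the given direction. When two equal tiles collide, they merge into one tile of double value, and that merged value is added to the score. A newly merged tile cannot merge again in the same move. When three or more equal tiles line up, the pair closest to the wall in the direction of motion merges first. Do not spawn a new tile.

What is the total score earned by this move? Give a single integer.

Slide up:
col 0: [4, 8, 0] -> [4, 8, 0]  score +0 (running 0)
col 1: [0, 2, 64] -> [2, 64, 0]  score +0 (running 0)
col 2: [2, 2, 32] -> [4, 32, 0]  score +4 (running 4)
Board after move:
 4  2  4
 8 64 32
 0  0  0

Answer: 4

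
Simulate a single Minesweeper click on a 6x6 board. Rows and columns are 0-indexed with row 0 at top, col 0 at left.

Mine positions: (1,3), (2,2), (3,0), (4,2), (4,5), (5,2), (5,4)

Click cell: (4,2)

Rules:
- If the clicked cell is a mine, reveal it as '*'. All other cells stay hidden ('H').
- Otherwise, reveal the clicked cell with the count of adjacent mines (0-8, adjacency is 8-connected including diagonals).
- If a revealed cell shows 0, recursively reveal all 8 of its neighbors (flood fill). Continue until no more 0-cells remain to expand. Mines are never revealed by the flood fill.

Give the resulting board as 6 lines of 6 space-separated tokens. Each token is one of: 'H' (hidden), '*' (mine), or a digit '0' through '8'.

H H H H H H
H H H H H H
H H H H H H
H H H H H H
H H * H H H
H H H H H H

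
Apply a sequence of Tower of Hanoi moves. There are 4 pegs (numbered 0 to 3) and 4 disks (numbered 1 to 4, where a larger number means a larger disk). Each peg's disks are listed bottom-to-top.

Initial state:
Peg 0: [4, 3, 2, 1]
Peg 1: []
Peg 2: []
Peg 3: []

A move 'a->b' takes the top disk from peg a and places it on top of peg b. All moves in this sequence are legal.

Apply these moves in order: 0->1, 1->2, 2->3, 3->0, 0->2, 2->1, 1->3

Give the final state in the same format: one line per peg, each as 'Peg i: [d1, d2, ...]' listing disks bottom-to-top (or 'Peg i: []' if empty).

Answer: Peg 0: [4, 3, 2]
Peg 1: []
Peg 2: []
Peg 3: [1]

Derivation:
After move 1 (0->1):
Peg 0: [4, 3, 2]
Peg 1: [1]
Peg 2: []
Peg 3: []

After move 2 (1->2):
Peg 0: [4, 3, 2]
Peg 1: []
Peg 2: [1]
Peg 3: []

After move 3 (2->3):
Peg 0: [4, 3, 2]
Peg 1: []
Peg 2: []
Peg 3: [1]

After move 4 (3->0):
Peg 0: [4, 3, 2, 1]
Peg 1: []
Peg 2: []
Peg 3: []

After move 5 (0->2):
Peg 0: [4, 3, 2]
Peg 1: []
Peg 2: [1]
Peg 3: []

After move 6 (2->1):
Peg 0: [4, 3, 2]
Peg 1: [1]
Peg 2: []
Peg 3: []

After move 7 (1->3):
Peg 0: [4, 3, 2]
Peg 1: []
Peg 2: []
Peg 3: [1]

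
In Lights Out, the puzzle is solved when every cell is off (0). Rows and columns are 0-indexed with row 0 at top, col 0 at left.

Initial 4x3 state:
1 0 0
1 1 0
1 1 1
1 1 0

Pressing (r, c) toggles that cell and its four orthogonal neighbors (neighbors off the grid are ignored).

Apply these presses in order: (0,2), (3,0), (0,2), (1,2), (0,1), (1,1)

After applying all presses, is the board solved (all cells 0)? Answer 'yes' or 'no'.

Answer: yes

Derivation:
After press 1 at (0,2):
1 1 1
1 1 1
1 1 1
1 1 0

After press 2 at (3,0):
1 1 1
1 1 1
0 1 1
0 0 0

After press 3 at (0,2):
1 0 0
1 1 0
0 1 1
0 0 0

After press 4 at (1,2):
1 0 1
1 0 1
0 1 0
0 0 0

After press 5 at (0,1):
0 1 0
1 1 1
0 1 0
0 0 0

After press 6 at (1,1):
0 0 0
0 0 0
0 0 0
0 0 0

Lights still on: 0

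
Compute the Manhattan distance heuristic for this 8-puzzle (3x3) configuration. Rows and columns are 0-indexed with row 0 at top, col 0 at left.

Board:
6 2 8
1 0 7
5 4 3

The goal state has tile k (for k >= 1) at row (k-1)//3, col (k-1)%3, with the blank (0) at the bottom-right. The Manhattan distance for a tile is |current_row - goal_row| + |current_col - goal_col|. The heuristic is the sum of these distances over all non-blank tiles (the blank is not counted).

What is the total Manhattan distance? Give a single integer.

Tile 6: (0,0)->(1,2) = 3
Tile 2: (0,1)->(0,1) = 0
Tile 8: (0,2)->(2,1) = 3
Tile 1: (1,0)->(0,0) = 1
Tile 7: (1,2)->(2,0) = 3
Tile 5: (2,0)->(1,1) = 2
Tile 4: (2,1)->(1,0) = 2
Tile 3: (2,2)->(0,2) = 2
Sum: 3 + 0 + 3 + 1 + 3 + 2 + 2 + 2 = 16

Answer: 16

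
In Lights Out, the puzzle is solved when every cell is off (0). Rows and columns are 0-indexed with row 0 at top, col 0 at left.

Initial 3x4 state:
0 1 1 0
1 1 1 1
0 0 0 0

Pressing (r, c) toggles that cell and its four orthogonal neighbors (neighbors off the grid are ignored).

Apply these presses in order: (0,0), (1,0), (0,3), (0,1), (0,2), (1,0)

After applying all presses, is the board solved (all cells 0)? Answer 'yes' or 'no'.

Answer: yes

Derivation:
After press 1 at (0,0):
1 0 1 0
0 1 1 1
0 0 0 0

After press 2 at (1,0):
0 0 1 0
1 0 1 1
1 0 0 0

After press 3 at (0,3):
0 0 0 1
1 0 1 0
1 0 0 0

After press 4 at (0,1):
1 1 1 1
1 1 1 0
1 0 0 0

After press 5 at (0,2):
1 0 0 0
1 1 0 0
1 0 0 0

After press 6 at (1,0):
0 0 0 0
0 0 0 0
0 0 0 0

Lights still on: 0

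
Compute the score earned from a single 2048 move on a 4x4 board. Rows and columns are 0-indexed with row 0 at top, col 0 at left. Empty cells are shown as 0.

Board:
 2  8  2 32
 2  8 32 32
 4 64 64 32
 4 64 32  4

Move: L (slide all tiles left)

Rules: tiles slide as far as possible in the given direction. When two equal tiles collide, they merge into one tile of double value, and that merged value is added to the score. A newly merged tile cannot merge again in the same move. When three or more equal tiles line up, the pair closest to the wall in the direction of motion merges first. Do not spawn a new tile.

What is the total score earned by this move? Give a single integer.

Slide left:
row 0: [2, 8, 2, 32] -> [2, 8, 2, 32]  score +0 (running 0)
row 1: [2, 8, 32, 32] -> [2, 8, 64, 0]  score +64 (running 64)
row 2: [4, 64, 64, 32] -> [4, 128, 32, 0]  score +128 (running 192)
row 3: [4, 64, 32, 4] -> [4, 64, 32, 4]  score +0 (running 192)
Board after move:
  2   8   2  32
  2   8  64   0
  4 128  32   0
  4  64  32   4

Answer: 192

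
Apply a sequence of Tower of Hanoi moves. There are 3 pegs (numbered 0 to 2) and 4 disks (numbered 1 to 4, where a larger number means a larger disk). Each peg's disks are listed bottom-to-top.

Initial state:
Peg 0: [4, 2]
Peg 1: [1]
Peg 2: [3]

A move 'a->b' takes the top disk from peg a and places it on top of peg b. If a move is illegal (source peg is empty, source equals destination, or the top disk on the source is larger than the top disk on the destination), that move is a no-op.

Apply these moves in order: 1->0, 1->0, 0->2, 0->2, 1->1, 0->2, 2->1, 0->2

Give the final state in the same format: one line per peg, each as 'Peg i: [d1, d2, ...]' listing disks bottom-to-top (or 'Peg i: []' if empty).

Answer: Peg 0: [4]
Peg 1: [1]
Peg 2: [3, 2]

Derivation:
After move 1 (1->0):
Peg 0: [4, 2, 1]
Peg 1: []
Peg 2: [3]

After move 2 (1->0):
Peg 0: [4, 2, 1]
Peg 1: []
Peg 2: [3]

After move 3 (0->2):
Peg 0: [4, 2]
Peg 1: []
Peg 2: [3, 1]

After move 4 (0->2):
Peg 0: [4, 2]
Peg 1: []
Peg 2: [3, 1]

After move 5 (1->1):
Peg 0: [4, 2]
Peg 1: []
Peg 2: [3, 1]

After move 6 (0->2):
Peg 0: [4, 2]
Peg 1: []
Peg 2: [3, 1]

After move 7 (2->1):
Peg 0: [4, 2]
Peg 1: [1]
Peg 2: [3]

After move 8 (0->2):
Peg 0: [4]
Peg 1: [1]
Peg 2: [3, 2]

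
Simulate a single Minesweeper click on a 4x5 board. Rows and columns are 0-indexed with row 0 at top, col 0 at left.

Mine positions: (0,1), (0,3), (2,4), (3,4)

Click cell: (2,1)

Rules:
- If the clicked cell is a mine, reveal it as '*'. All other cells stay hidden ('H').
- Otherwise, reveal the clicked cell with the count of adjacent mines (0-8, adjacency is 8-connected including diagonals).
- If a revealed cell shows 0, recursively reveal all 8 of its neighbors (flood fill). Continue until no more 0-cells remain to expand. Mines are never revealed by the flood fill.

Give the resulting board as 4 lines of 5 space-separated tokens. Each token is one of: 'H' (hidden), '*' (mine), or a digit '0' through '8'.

H H H H H
1 1 2 2 H
0 0 0 2 H
0 0 0 2 H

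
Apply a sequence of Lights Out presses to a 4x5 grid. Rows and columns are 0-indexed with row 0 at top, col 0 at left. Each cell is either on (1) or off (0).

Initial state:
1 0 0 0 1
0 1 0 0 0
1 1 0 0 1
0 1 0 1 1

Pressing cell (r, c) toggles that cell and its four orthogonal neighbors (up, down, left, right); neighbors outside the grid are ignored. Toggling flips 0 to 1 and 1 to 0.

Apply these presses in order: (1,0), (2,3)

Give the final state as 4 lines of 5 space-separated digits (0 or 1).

After press 1 at (1,0):
0 0 0 0 1
1 0 0 0 0
0 1 0 0 1
0 1 0 1 1

After press 2 at (2,3):
0 0 0 0 1
1 0 0 1 0
0 1 1 1 0
0 1 0 0 1

Answer: 0 0 0 0 1
1 0 0 1 0
0 1 1 1 0
0 1 0 0 1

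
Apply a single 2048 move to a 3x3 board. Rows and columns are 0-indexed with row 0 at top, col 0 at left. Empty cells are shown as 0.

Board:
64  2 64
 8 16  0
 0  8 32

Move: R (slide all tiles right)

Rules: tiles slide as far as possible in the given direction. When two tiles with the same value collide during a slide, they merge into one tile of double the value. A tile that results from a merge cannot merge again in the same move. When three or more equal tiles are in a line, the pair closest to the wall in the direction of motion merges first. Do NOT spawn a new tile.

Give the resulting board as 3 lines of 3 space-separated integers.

Answer: 64  2 64
 0  8 16
 0  8 32

Derivation:
Slide right:
row 0: [64, 2, 64] -> [64, 2, 64]
row 1: [8, 16, 0] -> [0, 8, 16]
row 2: [0, 8, 32] -> [0, 8, 32]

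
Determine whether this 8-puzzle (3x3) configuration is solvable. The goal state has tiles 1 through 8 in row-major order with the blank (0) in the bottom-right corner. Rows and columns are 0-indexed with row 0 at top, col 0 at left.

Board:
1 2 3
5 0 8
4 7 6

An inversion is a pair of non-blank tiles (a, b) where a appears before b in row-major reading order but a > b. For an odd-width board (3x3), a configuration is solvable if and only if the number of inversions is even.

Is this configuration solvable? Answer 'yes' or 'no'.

Answer: no

Derivation:
Inversions (pairs i<j in row-major order where tile[i] > tile[j] > 0): 5
5 is odd, so the puzzle is not solvable.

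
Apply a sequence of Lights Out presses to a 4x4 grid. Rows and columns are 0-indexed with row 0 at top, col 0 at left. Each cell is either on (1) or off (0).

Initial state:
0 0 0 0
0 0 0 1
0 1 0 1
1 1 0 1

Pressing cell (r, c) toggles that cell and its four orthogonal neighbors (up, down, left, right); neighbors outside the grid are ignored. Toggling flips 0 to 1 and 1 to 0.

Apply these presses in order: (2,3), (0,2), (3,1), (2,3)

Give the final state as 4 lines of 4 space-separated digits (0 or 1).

Answer: 0 1 1 1
0 0 1 1
0 0 0 1
0 0 1 1

Derivation:
After press 1 at (2,3):
0 0 0 0
0 0 0 0
0 1 1 0
1 1 0 0

After press 2 at (0,2):
0 1 1 1
0 0 1 0
0 1 1 0
1 1 0 0

After press 3 at (3,1):
0 1 1 1
0 0 1 0
0 0 1 0
0 0 1 0

After press 4 at (2,3):
0 1 1 1
0 0 1 1
0 0 0 1
0 0 1 1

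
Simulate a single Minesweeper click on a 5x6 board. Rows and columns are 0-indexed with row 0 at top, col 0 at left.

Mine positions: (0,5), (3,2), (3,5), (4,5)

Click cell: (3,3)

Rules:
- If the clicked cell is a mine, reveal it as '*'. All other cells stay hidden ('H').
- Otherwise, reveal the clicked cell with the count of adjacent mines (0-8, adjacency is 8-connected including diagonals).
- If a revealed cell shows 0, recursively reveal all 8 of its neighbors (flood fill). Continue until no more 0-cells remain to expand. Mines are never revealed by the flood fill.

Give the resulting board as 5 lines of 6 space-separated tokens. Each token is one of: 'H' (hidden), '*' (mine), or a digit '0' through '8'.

H H H H H H
H H H H H H
H H H H H H
H H H 1 H H
H H H H H H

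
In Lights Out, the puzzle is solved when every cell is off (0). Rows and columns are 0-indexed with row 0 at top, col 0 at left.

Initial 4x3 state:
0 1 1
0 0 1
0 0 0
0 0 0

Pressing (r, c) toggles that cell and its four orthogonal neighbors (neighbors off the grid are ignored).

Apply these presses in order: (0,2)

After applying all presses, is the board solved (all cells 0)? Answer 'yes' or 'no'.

After press 1 at (0,2):
0 0 0
0 0 0
0 0 0
0 0 0

Lights still on: 0

Answer: yes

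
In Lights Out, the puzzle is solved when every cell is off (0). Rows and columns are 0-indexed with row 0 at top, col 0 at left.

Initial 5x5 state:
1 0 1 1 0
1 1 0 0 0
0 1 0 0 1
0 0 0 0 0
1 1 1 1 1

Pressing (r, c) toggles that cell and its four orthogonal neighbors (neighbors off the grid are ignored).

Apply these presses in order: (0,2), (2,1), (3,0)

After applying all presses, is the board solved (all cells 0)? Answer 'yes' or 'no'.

After press 1 at (0,2):
1 1 0 0 0
1 1 1 0 0
0 1 0 0 1
0 0 0 0 0
1 1 1 1 1

After press 2 at (2,1):
1 1 0 0 0
1 0 1 0 0
1 0 1 0 1
0 1 0 0 0
1 1 1 1 1

After press 3 at (3,0):
1 1 0 0 0
1 0 1 0 0
0 0 1 0 1
1 0 0 0 0
0 1 1 1 1

Lights still on: 11

Answer: no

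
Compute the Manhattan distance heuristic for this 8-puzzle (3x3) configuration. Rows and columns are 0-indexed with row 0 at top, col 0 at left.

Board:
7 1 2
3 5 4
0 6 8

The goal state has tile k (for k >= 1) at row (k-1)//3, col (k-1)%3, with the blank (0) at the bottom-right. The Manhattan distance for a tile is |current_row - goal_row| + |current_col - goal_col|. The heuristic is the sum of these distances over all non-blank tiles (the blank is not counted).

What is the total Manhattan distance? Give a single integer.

Tile 7: (0,0)->(2,0) = 2
Tile 1: (0,1)->(0,0) = 1
Tile 2: (0,2)->(0,1) = 1
Tile 3: (1,0)->(0,2) = 3
Tile 5: (1,1)->(1,1) = 0
Tile 4: (1,2)->(1,0) = 2
Tile 6: (2,1)->(1,2) = 2
Tile 8: (2,2)->(2,1) = 1
Sum: 2 + 1 + 1 + 3 + 0 + 2 + 2 + 1 = 12

Answer: 12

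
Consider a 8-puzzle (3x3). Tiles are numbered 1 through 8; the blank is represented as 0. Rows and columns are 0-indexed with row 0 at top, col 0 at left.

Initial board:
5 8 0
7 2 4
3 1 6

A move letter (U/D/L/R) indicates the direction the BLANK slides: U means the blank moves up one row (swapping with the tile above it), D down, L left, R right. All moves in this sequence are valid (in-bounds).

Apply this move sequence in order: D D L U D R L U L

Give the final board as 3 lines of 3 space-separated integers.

Answer: 5 8 4
0 7 6
3 2 1

Derivation:
After move 1 (D):
5 8 4
7 2 0
3 1 6

After move 2 (D):
5 8 4
7 2 6
3 1 0

After move 3 (L):
5 8 4
7 2 6
3 0 1

After move 4 (U):
5 8 4
7 0 6
3 2 1

After move 5 (D):
5 8 4
7 2 6
3 0 1

After move 6 (R):
5 8 4
7 2 6
3 1 0

After move 7 (L):
5 8 4
7 2 6
3 0 1

After move 8 (U):
5 8 4
7 0 6
3 2 1

After move 9 (L):
5 8 4
0 7 6
3 2 1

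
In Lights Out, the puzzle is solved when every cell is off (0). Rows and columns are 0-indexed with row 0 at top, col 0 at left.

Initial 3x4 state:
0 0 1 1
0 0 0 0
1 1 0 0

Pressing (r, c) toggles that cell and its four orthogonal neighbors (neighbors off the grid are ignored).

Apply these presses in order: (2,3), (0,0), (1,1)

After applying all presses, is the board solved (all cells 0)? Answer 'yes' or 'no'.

After press 1 at (2,3):
0 0 1 1
0 0 0 1
1 1 1 1

After press 2 at (0,0):
1 1 1 1
1 0 0 1
1 1 1 1

After press 3 at (1,1):
1 0 1 1
0 1 1 1
1 0 1 1

Lights still on: 9

Answer: no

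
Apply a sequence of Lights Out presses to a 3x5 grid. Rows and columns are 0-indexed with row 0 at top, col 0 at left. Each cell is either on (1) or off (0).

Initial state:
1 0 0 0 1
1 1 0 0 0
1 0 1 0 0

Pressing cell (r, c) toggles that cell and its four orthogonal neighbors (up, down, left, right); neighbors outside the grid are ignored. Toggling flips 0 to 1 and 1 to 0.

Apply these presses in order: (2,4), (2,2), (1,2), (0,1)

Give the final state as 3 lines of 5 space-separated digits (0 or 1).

After press 1 at (2,4):
1 0 0 0 1
1 1 0 0 1
1 0 1 1 1

After press 2 at (2,2):
1 0 0 0 1
1 1 1 0 1
1 1 0 0 1

After press 3 at (1,2):
1 0 1 0 1
1 0 0 1 1
1 1 1 0 1

After press 4 at (0,1):
0 1 0 0 1
1 1 0 1 1
1 1 1 0 1

Answer: 0 1 0 0 1
1 1 0 1 1
1 1 1 0 1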